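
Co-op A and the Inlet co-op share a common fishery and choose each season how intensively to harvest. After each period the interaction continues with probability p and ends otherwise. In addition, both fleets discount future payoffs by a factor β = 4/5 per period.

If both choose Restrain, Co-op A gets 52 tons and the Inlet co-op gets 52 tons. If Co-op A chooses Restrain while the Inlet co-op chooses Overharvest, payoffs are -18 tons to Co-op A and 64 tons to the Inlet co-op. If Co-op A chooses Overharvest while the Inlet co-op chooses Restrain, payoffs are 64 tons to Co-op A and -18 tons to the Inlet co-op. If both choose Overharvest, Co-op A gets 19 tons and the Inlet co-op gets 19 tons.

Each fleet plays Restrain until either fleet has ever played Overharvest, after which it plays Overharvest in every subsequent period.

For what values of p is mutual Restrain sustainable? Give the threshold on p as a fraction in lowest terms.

With continuation probability p and discount β, the effective per-period discount factor is βp.
Grim-trigger IC: βp ≥ (64−52)/(64−19) = 4/15.
So p ≥ (4/15)/(4/5) = 1/3.

1/3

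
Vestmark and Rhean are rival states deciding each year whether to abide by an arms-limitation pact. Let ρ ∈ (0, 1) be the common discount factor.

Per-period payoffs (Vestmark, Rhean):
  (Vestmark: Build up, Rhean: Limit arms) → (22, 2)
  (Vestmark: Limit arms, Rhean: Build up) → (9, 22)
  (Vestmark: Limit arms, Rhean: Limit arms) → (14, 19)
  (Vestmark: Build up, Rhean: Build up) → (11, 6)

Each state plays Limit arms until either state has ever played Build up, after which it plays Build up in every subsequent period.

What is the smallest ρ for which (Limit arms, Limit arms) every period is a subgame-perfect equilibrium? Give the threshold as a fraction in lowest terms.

Vestmark: cooperation gives 14 each period; deviation gives 22 once then 11 forever.
  14/(1−ρ) ≥ 22 + 11ρ/(1−ρ) ⇒ ρ ≥ 8/11.
Rhean: cooperation gives 19 each period; deviation gives 22 once then 6 forever.
  ρ ≥ 3/16.
Both must hold, so the binding constraint is Vestmark's: ρ ≥ 8/11.

8/11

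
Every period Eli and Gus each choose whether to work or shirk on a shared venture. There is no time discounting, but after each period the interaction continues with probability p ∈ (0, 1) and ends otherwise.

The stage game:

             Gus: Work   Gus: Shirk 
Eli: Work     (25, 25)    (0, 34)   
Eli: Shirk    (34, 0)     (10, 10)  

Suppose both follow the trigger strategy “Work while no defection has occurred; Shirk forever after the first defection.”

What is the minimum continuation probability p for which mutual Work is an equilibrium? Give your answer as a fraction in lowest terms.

3/8

Expected cooperation value is 25 + p·25 + p²·25 + … = 25/(1−p); deviation gives 34 + p·10/(1−p).
25 ≥ 34(1−p) + 10p ⇒ 24p ≥ 9 ⇒ p ≥ 9/24 = 3/8.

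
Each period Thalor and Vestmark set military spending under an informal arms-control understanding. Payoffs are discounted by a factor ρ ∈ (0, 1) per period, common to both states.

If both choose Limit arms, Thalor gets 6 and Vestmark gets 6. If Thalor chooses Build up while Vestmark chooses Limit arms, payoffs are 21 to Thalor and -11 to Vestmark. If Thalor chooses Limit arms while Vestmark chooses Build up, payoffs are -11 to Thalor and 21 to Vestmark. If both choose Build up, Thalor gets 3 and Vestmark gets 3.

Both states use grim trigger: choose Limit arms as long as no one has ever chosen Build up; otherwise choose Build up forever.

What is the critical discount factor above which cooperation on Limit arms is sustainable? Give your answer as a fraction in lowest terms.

One-period gain from deviating is 21 − 6 = 15. The loss is 6 − 3 = 3 in every subsequent period, with present value 3·ρ/(1−ρ).
Deviation is unprofitable when 3·ρ/(1−ρ) ≥ 15, i.e. ρ/(1−ρ) ≥ 5.
Equivalently ρ ≥ 15/(15+3) = 5/6.

5/6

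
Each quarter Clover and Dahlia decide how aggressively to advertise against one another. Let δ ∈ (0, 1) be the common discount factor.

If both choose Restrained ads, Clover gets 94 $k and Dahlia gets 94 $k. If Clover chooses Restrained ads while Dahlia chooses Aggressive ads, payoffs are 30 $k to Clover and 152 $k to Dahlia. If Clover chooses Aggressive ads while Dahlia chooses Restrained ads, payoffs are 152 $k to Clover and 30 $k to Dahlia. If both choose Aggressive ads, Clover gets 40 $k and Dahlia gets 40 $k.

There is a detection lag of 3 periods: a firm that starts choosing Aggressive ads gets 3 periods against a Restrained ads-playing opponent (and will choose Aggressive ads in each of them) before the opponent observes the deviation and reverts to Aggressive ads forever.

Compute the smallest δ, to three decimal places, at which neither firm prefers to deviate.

0.803

A deviator earns 152 for 3 periods, then 40 forever; cooperating earns 94 forever. Multiplying the IC by (1−δ):
94 ≥ 152(1−δ^3) + 40δ^3, so 112·δ^3 ≥ 58 and δ^3 ≥ 29/56.
δ ≥ (29/56)^(1/3) ≈ 0.803.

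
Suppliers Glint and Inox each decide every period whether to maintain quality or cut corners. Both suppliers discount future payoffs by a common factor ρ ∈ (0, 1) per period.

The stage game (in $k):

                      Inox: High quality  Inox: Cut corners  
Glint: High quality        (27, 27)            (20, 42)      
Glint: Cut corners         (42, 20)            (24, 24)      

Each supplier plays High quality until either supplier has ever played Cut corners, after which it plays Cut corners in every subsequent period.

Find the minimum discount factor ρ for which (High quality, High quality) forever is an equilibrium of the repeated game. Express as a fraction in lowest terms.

5/6

One-period gain from deviating is 42 − 27 = 15. The loss is 27 − 24 = 3 in every subsequent period, with present value 3·ρ/(1−ρ).
Deviation is unprofitable when 3·ρ/(1−ρ) ≥ 15, i.e. ρ/(1−ρ) ≥ 5.
Equivalently ρ ≥ 15/(15+3) = 5/6.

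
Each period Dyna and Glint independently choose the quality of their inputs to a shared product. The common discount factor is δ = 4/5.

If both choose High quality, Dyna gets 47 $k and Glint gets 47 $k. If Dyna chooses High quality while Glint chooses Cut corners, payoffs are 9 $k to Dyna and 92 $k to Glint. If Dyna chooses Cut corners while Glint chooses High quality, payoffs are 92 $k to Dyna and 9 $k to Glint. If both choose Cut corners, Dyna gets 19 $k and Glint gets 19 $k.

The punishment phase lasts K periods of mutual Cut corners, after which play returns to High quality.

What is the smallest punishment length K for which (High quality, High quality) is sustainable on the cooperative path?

3

IC: δ(1−δ^K)/(1−δ) ≥ (92−47)/(47−19) = 45/28.
With δ = 4/5: need 1 − δ^K ≥ 45/28·(1−4/5)/(4/5), i.e. δ^K ≤ 0.5982.
Since (4/5)^2 = 0.6400 and (4/5)^3 = 0.5120, the smallest such K is 3.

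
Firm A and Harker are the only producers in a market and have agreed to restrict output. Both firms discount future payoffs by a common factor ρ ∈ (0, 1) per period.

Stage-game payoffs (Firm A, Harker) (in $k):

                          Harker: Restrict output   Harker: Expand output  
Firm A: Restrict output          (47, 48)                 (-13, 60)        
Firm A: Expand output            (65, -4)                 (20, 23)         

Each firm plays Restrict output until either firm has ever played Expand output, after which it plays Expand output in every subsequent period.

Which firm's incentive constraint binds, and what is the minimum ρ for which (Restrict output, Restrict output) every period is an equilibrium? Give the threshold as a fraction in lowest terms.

Firm A: cooperation gives 47 each period; deviation gives 65 once then 20 forever.
  47/(1−ρ) ≥ 65 + 20ρ/(1−ρ) ⇒ ρ ≥ 18/45 = 2/5.
Harker: cooperation gives 48 each period; deviation gives 60 once then 23 forever.
  ρ ≥ 12/37.
Both must hold, so the binding constraint is Firm A's: ρ ≥ 2/5.

Firm A; ρ ≥ 2/5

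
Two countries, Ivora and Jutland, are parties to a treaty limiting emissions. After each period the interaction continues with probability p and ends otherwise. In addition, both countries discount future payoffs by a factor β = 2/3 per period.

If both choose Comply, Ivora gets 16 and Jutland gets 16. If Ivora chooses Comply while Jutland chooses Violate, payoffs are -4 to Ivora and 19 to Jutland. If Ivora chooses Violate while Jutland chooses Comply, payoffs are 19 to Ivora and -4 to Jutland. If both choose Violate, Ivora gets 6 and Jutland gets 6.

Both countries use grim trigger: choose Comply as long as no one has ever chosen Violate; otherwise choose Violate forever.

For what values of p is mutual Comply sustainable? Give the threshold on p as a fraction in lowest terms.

9/26

Expected continuation weight on next period's payoff is β·p = 2/3·p, which plays the role of the discount factor.
Cooperation requires 2/3·p ≥ (19−16)/(19−6) = 3/13, hence p ≥ 9/26.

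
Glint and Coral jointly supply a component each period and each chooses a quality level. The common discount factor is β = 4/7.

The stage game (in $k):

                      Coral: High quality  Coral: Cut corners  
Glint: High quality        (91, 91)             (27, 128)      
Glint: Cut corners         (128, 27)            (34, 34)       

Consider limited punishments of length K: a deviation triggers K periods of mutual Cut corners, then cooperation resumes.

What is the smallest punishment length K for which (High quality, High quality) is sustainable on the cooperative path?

No profitable deviation requires (91−34)(β+…+β^K) ≥ 128−91, i.e. β+…+β^K ≥ 37/57 ≈ 0.6491.
With β = 4/7, the partial sums are K=1: 0.5714, K=2: 0.8980.
K = 2 is the first length at which the sum reaches 0.6491.

2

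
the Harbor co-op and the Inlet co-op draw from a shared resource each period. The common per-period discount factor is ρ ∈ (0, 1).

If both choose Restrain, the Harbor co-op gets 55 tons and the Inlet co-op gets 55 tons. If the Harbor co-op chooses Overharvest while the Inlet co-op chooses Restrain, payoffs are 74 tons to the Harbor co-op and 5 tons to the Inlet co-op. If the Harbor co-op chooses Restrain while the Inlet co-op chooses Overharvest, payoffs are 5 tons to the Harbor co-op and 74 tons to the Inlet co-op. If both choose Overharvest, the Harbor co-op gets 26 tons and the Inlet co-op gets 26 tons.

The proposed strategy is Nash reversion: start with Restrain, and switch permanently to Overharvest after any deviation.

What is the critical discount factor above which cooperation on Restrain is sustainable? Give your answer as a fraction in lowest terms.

Under grim trigger the critical discount factor is (T−C)/(T−P) with T = 74, C = 55, P = 26.
ρ* = (74−55)/(74−26) = 19/48.

19/48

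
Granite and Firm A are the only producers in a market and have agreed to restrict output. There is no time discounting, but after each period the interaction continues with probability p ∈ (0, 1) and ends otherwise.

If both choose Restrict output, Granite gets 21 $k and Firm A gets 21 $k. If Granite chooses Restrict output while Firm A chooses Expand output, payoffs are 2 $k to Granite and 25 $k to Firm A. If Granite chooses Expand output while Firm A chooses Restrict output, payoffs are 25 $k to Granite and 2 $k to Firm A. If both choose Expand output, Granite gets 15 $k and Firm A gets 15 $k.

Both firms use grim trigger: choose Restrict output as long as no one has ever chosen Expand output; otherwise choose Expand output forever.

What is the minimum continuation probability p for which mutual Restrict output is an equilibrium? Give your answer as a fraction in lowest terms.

With no time discounting, the continuation probability p plays the role of the discount factor.
Grim-trigger IC: 21/(1−p) ≥ 25 + 15p/(1−p) ⇒ p ≥ (25−21)/(25−15) = 2/5.

2/5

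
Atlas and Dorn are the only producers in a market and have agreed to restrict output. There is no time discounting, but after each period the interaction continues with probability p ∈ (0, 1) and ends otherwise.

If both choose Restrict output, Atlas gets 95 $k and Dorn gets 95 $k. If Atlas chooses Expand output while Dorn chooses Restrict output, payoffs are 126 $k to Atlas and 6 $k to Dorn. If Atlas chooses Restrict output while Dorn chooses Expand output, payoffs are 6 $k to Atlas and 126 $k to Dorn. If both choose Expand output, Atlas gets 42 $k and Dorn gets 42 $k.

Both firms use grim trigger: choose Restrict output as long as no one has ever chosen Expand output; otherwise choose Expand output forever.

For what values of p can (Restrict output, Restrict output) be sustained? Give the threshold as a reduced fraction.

Expected cooperation value is 95 + p·95 + p²·95 + … = 95/(1−p); deviation gives 126 + p·42/(1−p).
95 ≥ 126(1−p) + 42p ⇒ 84p ≥ 31 ⇒ p ≥ 31/84.

31/84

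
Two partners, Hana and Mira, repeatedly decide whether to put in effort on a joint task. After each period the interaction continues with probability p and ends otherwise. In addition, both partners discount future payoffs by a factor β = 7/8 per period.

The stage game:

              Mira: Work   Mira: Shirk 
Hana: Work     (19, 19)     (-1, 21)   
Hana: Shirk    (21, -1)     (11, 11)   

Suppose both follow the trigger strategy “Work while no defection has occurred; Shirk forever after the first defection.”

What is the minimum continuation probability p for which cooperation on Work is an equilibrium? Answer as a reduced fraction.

8/35

Expected continuation weight on next period's payoff is β·p = 7/8·p, which plays the role of the discount factor.
Cooperation requires 7/8·p ≥ (21−19)/(21−11) = 1/5, hence p ≥ 8/35.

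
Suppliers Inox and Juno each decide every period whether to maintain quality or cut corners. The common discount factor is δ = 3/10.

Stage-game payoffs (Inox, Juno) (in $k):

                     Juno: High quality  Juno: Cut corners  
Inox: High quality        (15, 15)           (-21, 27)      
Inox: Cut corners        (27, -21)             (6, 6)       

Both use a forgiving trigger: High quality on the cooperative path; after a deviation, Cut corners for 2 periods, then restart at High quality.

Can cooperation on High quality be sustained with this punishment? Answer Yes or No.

IC: δ+…+δ^2 ≥ (27−15)/(15−6) = 4/3.
At δ = 3/10: partial sum = 0.3900 < 1.3333. Cooperation not sustainable.

No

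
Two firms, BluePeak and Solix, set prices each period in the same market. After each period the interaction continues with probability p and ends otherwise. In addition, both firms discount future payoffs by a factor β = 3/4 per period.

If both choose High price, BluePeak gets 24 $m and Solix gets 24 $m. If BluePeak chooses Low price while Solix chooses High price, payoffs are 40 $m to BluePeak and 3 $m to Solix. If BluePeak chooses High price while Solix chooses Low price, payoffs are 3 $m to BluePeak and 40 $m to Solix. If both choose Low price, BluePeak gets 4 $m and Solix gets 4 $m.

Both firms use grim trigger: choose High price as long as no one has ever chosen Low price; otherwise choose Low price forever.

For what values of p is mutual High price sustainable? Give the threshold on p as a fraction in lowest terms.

16/27

Expected continuation weight on next period's payoff is β·p = 3/4·p, which plays the role of the discount factor.
Cooperation requires 3/4·p ≥ (40−24)/(40−4) = 4/9, hence p ≥ 16/27.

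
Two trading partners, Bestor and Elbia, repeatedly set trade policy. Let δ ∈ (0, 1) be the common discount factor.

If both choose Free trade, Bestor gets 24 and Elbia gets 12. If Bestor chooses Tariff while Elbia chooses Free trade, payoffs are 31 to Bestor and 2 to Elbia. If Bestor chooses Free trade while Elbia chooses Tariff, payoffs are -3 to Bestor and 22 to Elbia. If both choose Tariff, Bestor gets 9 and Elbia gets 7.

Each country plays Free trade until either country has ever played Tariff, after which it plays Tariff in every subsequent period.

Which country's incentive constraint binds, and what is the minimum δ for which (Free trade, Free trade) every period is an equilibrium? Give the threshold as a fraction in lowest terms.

For Bestor: deviation gain 31−24 = 7, per-period punishment loss 24−9 = 15. IC gives δ ≥ 7/22.
For Elbia: gain 10, loss 5 per period, so δ ≥ 10/15 = 2/3.
The tighter constraint is Elbia's, so cooperation needs δ ≥ 2/3.

Elbia; δ ≥ 2/3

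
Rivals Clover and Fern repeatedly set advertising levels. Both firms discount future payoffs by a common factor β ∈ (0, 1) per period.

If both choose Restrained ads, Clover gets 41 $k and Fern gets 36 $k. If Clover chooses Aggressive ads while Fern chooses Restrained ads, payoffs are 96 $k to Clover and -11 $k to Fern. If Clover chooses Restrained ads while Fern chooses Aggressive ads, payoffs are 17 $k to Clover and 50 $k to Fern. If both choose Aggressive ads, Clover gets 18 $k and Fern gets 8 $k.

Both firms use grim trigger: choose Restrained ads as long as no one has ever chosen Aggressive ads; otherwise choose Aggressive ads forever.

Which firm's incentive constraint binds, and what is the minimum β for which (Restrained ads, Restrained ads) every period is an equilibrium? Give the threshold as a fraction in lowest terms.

Clover; β ≥ 55/78

Clover: cooperation gives 41 each period; deviation gives 96 once then 18 forever.
  41/(1−β) ≥ 96 + 18β/(1−β) ⇒ β ≥ 55/78.
Fern: cooperation gives 36 each period; deviation gives 50 once then 8 forever.
  β ≥ 14/42 = 1/3.
Both must hold, so the binding constraint is Clover's: β ≥ 55/78.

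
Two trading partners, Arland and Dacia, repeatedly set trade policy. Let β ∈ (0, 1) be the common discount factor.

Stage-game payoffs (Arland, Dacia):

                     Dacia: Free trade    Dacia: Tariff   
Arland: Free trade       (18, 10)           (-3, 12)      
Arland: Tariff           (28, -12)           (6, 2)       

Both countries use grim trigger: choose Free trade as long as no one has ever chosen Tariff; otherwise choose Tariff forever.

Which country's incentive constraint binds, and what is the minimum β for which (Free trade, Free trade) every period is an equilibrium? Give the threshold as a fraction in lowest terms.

Arland; β ≥ 5/11

Arland: cooperation gives 18 each period; deviation gives 28 once then 6 forever.
  18/(1−β) ≥ 28 + 6β/(1−β) ⇒ β ≥ 10/22 = 5/11.
Dacia: cooperation gives 10 each period; deviation gives 12 once then 2 forever.
  β ≥ 2/10 = 1/5.
Both must hold, so the binding constraint is Arland's: β ≥ 5/11.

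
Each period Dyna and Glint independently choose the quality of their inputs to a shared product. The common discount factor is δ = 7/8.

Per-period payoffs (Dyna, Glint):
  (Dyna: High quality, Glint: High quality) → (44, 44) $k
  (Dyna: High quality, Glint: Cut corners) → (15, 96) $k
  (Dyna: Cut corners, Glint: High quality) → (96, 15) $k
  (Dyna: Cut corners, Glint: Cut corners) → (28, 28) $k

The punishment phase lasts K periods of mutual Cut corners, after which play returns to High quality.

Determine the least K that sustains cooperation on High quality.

Need Σ_{k=1}^{K} δ^k ≥ (96−44)/(44−28) = 3.2500 at δ = 7/8.
At K = 4 the sum is 2.8967 < 3.2500; at K = 5 it is 3.4096 ≥ 3.2500.
So the minimum punishment length is K = 5.

5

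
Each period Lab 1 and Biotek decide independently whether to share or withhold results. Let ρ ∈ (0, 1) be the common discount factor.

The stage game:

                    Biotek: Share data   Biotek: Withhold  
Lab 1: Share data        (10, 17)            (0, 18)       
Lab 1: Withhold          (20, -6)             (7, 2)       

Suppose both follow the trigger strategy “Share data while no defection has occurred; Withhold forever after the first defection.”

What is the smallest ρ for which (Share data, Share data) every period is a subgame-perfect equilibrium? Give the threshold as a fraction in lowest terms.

Lab 1: cooperation gives 10 each period; deviation gives 20 once then 7 forever.
  10/(1−ρ) ≥ 20 + 7ρ/(1−ρ) ⇒ ρ ≥ 10/13.
Biotek: cooperation gives 17 each period; deviation gives 18 once then 2 forever.
  ρ ≥ 1/16.
Both must hold, so the binding constraint is Lab 1's: ρ ≥ 10/13.

10/13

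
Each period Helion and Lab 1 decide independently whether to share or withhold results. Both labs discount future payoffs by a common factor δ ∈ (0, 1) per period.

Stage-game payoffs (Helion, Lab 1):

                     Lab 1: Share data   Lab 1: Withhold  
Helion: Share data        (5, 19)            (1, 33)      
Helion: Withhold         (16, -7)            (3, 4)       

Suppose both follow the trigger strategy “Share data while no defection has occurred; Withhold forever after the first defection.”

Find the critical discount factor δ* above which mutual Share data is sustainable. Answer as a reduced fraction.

Helion's threshold: (16−5)/(16−3) = 11/13.
Lab 1's threshold: (33−19)/(33−4) = 14/29.
11/13 > 14/29, so Helion binds and δ* = 11/13.

11/13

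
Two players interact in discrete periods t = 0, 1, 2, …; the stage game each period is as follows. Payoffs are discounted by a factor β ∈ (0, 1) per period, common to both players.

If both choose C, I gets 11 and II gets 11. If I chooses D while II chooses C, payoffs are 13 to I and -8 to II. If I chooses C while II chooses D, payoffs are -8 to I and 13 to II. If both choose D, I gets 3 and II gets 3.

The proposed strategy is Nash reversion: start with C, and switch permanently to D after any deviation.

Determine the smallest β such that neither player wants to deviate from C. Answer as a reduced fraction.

1/5

One-period gain from deviating is 13 − 11 = 2. The loss is 11 − 3 = 8 in every subsequent period, with present value 8·β/(1−β).
Deviation is unprofitable when 8·β/(1−β) ≥ 2, i.e. β/(1−β) ≥ 1/4.
Equivalently β ≥ 2/(2+8) = 1/5.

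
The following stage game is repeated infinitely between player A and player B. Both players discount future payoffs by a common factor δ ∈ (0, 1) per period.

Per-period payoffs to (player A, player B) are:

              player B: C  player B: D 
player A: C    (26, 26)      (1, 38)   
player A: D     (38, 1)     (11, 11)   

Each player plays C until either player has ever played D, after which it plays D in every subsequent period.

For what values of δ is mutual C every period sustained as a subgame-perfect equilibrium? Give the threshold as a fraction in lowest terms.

4/9

Cooperation forever yields 26 each period: 26/(1−δ).
Deviating yields 38 once, then 11 forever: 38 + 11δ/(1−δ).
No profitable deviation requires 26/(1−δ) ≥ 38 + 11δ/(1−δ).
Multiplying by (1−δ): 26 ≥ 38(1−δ) + 11δ = 38 − 27δ.
So 27δ ≥ 12, i.e. δ ≥ 12/27 = 4/9.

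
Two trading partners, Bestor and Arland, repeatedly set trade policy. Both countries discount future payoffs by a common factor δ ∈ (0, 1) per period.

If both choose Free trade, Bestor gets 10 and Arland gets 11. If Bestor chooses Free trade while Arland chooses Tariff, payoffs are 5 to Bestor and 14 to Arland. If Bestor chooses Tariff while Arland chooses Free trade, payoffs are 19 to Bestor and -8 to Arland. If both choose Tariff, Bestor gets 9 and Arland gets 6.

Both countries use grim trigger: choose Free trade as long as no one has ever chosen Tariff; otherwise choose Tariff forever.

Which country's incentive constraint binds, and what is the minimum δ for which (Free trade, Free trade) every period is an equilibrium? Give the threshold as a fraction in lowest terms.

Bestor; δ ≥ 9/10

Bestor's threshold: (19−10)/(19−9) = 9/10.
Arland's threshold: (14−11)/(14−6) = 3/8.
9/10 > 3/8, so Bestor binds and δ* = 9/10.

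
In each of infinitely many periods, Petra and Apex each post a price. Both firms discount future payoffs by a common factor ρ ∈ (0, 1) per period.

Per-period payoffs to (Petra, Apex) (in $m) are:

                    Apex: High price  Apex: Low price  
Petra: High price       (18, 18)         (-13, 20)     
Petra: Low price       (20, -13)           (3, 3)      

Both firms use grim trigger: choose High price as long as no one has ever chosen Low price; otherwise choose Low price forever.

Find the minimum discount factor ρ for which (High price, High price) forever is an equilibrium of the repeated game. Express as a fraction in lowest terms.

2/17

18/(1−ρ) ≥ 20 + 3ρ/(1−ρ)
18 ≥ 20 − 17ρ
ρ ≥ 2/17.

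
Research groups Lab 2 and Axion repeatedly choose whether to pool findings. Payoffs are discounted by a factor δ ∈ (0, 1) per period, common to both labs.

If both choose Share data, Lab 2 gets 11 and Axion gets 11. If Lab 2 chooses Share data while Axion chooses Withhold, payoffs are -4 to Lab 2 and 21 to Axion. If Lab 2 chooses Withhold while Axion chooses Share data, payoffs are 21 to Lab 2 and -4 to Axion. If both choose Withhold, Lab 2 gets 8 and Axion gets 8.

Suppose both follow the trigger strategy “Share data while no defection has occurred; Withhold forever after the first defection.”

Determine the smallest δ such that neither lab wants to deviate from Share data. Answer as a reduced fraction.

10/13

11/(1−δ) ≥ 21 + 8δ/(1−δ)
11 ≥ 21 − 13δ
δ ≥ 10/13.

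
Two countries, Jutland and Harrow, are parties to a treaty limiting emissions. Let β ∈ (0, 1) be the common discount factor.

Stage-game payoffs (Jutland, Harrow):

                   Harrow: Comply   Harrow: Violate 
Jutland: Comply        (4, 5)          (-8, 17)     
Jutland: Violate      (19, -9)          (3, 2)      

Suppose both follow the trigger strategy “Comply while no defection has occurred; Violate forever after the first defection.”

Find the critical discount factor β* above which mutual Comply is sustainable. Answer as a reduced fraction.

15/16

For Jutland: deviation gain 19−4 = 15, per-period punishment loss 4−3 = 1. IC gives β ≥ 15/16.
For Harrow: gain 12, loss 3 per period, so β ≥ 12/15 = 4/5.
The tighter constraint is Jutland's, so cooperation needs β ≥ 15/16.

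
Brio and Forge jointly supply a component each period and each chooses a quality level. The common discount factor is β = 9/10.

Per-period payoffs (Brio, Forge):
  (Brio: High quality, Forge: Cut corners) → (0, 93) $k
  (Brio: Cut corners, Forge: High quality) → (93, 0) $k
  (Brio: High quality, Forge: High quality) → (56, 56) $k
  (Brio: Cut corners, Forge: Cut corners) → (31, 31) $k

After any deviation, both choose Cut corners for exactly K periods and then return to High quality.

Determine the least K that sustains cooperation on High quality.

Need Σ_{k=1}^{K} β^k ≥ (93−56)/(56−31) = 1.4800 at β = 9/10.
At K = 1 the sum is 0.9000 < 1.4800; at K = 2 it is 1.7100 ≥ 1.4800.
So the minimum punishment length is K = 2.

2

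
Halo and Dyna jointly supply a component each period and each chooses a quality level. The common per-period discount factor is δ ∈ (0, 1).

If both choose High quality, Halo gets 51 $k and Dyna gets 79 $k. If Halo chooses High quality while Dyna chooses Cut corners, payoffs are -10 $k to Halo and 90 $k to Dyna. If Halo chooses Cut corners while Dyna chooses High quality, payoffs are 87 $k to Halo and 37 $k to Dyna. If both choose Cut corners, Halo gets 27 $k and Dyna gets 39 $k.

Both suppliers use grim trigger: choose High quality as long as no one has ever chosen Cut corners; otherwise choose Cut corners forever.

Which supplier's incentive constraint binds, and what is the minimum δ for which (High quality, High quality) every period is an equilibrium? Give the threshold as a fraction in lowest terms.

Halo; δ ≥ 3/5

Halo: cooperation gives 51 each period; deviation gives 87 once then 27 forever.
  51/(1−δ) ≥ 87 + 27δ/(1−δ) ⇒ δ ≥ 36/60 = 3/5.
Dyna: cooperation gives 79 each period; deviation gives 90 once then 39 forever.
  δ ≥ 11/51.
Both must hold, so the binding constraint is Halo's: δ ≥ 3/5.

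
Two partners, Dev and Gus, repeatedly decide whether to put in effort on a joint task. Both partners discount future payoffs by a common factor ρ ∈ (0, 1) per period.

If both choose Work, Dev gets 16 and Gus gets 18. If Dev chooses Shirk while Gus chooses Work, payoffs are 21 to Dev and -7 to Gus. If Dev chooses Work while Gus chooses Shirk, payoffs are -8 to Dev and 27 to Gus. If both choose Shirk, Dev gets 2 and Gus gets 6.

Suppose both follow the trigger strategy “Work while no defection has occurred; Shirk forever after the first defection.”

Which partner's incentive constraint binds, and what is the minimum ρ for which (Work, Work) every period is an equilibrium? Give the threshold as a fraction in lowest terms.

For Dev: deviation gain 21−16 = 5, per-period punishment loss 16−2 = 14. IC gives ρ ≥ 5/19.
For Gus: gain 9, loss 12 per period, so ρ ≥ 9/21 = 3/7.
The tighter constraint is Gus's, so cooperation needs ρ ≥ 3/7.

Gus; ρ ≥ 3/7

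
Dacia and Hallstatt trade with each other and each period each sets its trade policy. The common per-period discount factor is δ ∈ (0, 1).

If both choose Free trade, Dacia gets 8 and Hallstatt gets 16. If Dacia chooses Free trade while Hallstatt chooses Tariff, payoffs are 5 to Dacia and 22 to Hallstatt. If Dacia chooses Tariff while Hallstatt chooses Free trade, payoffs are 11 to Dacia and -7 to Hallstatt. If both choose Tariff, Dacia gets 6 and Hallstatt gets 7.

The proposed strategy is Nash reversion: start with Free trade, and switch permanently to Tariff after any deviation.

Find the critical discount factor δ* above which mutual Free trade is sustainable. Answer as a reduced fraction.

3/5

For Dacia: deviation gain 11−8 = 3, per-period punishment loss 8−6 = 2. IC gives δ ≥ 3/5.
For Hallstatt: gain 6, loss 9 per period, so δ ≥ 6/15 = 2/5.
The tighter constraint is Dacia's, so cooperation needs δ ≥ 3/5.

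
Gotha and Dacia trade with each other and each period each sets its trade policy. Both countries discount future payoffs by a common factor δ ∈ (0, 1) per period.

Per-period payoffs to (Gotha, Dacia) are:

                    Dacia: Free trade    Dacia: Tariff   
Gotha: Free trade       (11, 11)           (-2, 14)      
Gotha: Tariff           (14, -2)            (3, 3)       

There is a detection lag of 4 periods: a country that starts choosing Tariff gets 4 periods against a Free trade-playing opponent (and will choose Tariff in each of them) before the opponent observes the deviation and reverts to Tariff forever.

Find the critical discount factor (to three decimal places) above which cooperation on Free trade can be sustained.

0.723

A deviator earns 14 for 4 periods, then 3 forever; cooperating earns 11 forever. Multiplying the IC by (1−δ):
11 ≥ 14(1−δ^4) + 3δ^4, so 11·δ^4 ≥ 3 and δ^4 ≥ 3/11.
δ ≥ (3/11)^(1/4) ≈ 0.723.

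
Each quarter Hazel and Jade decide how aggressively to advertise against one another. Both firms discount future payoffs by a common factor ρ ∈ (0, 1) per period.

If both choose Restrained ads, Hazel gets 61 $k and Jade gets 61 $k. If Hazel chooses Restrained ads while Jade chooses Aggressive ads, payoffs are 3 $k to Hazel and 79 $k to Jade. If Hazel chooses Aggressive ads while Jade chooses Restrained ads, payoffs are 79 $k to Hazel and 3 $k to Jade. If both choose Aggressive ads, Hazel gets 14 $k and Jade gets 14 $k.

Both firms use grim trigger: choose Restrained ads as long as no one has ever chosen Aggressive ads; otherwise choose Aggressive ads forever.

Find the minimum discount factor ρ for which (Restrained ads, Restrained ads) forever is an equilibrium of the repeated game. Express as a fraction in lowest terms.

One-period gain from deviating is 79 − 61 = 18. The loss is 61 − 14 = 47 in every subsequent period, with present value 47·ρ/(1−ρ).
Deviation is unprofitable when 47·ρ/(1−ρ) ≥ 18, i.e. ρ/(1−ρ) ≥ 18/47.
Equivalently ρ ≥ 18/(18+47) = 18/65.

18/65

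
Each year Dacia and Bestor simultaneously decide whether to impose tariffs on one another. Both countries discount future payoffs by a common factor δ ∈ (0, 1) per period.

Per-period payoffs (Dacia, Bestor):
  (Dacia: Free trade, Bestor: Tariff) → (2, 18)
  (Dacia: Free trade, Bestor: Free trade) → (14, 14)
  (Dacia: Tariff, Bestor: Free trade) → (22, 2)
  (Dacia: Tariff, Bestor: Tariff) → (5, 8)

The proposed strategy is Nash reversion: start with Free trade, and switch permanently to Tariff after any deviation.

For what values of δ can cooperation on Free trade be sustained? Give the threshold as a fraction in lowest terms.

Dacia's threshold: (22−14)/(22−5) = 8/17.
Bestor's threshold: (18−14)/(18−8) = 2/5.
8/17 > 2/5, so Dacia binds and δ* = 8/17.

8/17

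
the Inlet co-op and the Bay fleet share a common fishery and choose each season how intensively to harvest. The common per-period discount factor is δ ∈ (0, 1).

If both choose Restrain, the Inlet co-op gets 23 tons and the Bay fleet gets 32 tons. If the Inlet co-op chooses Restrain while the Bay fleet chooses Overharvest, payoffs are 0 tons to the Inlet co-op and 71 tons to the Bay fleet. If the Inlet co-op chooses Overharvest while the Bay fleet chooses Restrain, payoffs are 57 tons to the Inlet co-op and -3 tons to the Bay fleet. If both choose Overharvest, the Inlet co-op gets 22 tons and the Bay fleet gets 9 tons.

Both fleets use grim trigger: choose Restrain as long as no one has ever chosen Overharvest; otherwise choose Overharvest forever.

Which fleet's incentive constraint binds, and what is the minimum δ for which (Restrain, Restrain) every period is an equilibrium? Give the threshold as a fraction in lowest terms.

the Inlet co-op; δ ≥ 34/35

the Inlet co-op: cooperation gives 23 each period; deviation gives 57 once then 22 forever.
  23/(1−δ) ≥ 57 + 22δ/(1−δ) ⇒ δ ≥ 34/35.
the Bay fleet: cooperation gives 32 each period; deviation gives 71 once then 9 forever.
  δ ≥ 39/62.
Both must hold, so the binding constraint is the Inlet co-op's: δ ≥ 34/35.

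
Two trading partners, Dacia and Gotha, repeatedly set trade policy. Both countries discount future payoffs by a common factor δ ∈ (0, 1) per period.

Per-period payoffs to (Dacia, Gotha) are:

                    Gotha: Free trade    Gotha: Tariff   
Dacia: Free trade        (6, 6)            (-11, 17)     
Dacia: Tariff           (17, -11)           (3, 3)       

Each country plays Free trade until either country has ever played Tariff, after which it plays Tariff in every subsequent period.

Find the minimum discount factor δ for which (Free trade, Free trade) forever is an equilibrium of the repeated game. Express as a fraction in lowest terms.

11/14

Cooperation forever yields 6 each period: 6/(1−δ).
Deviating yields 17 once, then 3 forever: 17 + 3δ/(1−δ).
No profitable deviation requires 6/(1−δ) ≥ 17 + 3δ/(1−δ).
Multiplying by (1−δ): 6 ≥ 17(1−δ) + 3δ = 17 − 14δ.
So 14δ ≥ 11, i.e. δ ≥ 11/14.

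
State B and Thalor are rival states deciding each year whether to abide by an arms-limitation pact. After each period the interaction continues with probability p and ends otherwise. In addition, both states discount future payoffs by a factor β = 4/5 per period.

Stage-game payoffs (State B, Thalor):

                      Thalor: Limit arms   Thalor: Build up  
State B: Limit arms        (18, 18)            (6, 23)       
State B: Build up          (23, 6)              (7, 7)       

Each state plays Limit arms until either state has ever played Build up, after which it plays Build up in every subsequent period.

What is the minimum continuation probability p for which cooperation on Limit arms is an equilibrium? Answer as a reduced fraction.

Expected continuation weight on next period's payoff is β·p = 4/5·p, which plays the role of the discount factor.
Cooperation requires 4/5·p ≥ (23−18)/(23−7) = 5/16, hence p ≥ 25/64.

25/64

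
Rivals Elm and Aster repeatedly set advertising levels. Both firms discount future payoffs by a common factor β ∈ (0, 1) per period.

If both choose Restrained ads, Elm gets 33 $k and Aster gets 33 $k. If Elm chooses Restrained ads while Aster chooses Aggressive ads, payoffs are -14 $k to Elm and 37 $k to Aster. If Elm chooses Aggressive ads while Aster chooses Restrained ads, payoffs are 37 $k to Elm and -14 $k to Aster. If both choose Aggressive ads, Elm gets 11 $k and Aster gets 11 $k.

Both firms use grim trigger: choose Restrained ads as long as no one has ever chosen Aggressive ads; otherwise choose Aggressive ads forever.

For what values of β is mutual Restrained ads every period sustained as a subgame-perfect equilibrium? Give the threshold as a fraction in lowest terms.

Under grim trigger the critical discount factor is (T−C)/(T−P) with T = 37, C = 33, P = 11.
β* = (37−33)/(37−11) = 4/26 = 2/13.

2/13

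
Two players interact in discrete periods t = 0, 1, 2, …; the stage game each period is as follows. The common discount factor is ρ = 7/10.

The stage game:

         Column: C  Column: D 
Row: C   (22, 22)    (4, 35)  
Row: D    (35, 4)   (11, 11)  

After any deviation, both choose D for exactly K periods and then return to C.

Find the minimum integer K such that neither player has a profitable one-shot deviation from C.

IC: ρ(1−ρ^K)/(1−ρ) ≥ (35−22)/(22−11) = 13/11.
With ρ = 7/10: need 1 − ρ^K ≥ 13/11·(1−7/10)/(7/10), i.e. ρ^K ≤ 0.4935.
Since (7/10)^1 = 0.7000 and (7/10)^2 = 0.4900, the smallest such K is 2.

2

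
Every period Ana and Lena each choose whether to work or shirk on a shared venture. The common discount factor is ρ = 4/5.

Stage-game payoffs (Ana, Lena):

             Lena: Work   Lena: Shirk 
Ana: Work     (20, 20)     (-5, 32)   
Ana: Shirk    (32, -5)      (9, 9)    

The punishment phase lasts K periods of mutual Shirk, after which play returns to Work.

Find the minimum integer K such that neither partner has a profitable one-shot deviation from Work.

No profitable deviation requires (20−9)(ρ+…+ρ^K) ≥ 32−20, i.e. ρ+…+ρ^K ≥ 12/11 ≈ 1.0909.
With ρ = 4/5, the partial sums are K=1: 0.8000, K=2: 1.4400.
K = 2 is the first length at which the sum reaches 1.0909.

2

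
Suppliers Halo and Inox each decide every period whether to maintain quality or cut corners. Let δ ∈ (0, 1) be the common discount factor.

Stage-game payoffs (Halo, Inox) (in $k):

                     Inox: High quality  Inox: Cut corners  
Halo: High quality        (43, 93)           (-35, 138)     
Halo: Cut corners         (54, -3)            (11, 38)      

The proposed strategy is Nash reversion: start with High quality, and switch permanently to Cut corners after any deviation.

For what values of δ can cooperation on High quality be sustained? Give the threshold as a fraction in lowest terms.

9/20

Halo's threshold: (54−43)/(54−11) = 11/43.
Inox's threshold: (138−93)/(138−38) = 9/20.
11/43 < 9/20, so Inox binds and δ* = 9/20.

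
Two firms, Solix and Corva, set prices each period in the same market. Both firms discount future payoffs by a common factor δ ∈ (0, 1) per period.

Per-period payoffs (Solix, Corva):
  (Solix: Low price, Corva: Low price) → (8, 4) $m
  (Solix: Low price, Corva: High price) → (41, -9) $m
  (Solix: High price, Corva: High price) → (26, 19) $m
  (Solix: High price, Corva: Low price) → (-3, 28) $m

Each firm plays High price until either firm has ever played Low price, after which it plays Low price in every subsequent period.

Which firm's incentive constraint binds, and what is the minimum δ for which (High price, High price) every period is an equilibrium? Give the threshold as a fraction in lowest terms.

Solix: cooperation gives 26 each period; deviation gives 41 once then 8 forever.
  26/(1−δ) ≥ 41 + 8δ/(1−δ) ⇒ δ ≥ 15/33 = 5/11.
Corva: cooperation gives 19 each period; deviation gives 28 once then 4 forever.
  δ ≥ 9/24 = 3/8.
Both must hold, so the binding constraint is Solix's: δ ≥ 5/11.

Solix; δ ≥ 5/11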